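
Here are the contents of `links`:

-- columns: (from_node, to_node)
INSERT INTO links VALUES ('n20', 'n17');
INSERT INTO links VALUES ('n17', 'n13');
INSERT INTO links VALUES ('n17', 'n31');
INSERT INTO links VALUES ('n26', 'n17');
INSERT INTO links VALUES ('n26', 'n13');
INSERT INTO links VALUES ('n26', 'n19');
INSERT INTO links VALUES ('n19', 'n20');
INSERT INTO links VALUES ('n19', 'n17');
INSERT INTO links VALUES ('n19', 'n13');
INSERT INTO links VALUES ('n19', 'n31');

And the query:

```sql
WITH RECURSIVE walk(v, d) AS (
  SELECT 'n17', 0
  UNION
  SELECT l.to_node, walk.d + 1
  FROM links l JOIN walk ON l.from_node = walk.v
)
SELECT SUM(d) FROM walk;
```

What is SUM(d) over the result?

2

Base: (n17, d=0).
Iteration 1: edges from {n17} -> (n13, d=1), (n31, d=1).
Iteration 2: no outgoing edges from {n13,n31}; recursion stops.
SUM(d) = 0 + 1 + 1 = 2.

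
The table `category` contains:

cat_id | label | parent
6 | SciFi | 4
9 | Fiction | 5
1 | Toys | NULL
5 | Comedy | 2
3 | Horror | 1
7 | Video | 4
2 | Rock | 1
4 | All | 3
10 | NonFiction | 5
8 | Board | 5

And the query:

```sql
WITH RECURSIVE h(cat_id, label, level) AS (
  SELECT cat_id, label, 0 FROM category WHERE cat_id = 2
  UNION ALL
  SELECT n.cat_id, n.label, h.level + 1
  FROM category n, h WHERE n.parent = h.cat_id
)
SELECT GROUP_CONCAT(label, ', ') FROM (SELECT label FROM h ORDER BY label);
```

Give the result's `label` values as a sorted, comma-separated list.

Board, Comedy, Fiction, NonFiction, Rock

Base: cat_id=2 (Rock) at level 0.
Iteration 1: rows with parent in {2} -> Comedy (id 5, level 1).
Iteration 2: rows with parent in {5} -> Board (id 8, level 2), Fiction (id 9, level 2), NonFiction (id 10, level 2).
Iteration 3: no rows with parent in {8,9,10}; recursion stops.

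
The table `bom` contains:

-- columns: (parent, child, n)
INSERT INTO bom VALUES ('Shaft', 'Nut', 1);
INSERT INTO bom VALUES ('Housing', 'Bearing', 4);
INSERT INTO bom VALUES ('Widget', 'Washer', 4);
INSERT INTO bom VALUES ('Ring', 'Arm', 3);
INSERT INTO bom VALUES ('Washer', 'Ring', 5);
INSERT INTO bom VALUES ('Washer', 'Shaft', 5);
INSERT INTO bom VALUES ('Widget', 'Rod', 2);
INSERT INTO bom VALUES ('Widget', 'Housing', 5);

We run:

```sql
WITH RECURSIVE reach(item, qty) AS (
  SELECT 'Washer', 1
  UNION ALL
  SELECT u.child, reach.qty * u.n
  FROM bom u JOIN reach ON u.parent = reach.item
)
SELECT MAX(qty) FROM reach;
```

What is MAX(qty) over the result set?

Base: (Washer, qty=1).
Iteration 1: components of {Washer} -> Ring = 1*5 = 5, Shaft = 1*5 = 5.
Iteration 2: components of {Ring,Shaft} -> Arm = 5*3 = 15, Nut = 5*1 = 5.
Iteration 3: no further components; recursion stops.
qty values: 1, 5, 5, 5, 15; the maximum is 15.

15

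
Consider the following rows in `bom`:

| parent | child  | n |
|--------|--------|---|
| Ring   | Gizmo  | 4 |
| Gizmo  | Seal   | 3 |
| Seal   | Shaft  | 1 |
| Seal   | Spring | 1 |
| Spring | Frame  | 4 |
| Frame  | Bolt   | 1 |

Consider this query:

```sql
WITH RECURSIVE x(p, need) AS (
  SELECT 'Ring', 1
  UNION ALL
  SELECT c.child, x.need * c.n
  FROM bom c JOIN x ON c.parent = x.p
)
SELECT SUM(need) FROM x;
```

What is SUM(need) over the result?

Base: (Ring, need=1).
Iteration 1: components of {Ring} -> Gizmo = 1*4 = 4.
Iteration 2: components of {Gizmo} -> Seal = 4*3 = 12.
Iteration 3: components of {Seal} -> Shaft = 12*1 = 12, Spring = 12*1 = 12.
Iteration 4: components of {Shaft,Spring} -> Frame = 12*4 = 48.
Iteration 5: components of {Frame} -> Bolt = 48*1 = 48.
Iteration 6: no further components; recursion stops.
SUM(need) = 1 + 4 + 12 + 12 + 12 + 48 + 48 = 137.

137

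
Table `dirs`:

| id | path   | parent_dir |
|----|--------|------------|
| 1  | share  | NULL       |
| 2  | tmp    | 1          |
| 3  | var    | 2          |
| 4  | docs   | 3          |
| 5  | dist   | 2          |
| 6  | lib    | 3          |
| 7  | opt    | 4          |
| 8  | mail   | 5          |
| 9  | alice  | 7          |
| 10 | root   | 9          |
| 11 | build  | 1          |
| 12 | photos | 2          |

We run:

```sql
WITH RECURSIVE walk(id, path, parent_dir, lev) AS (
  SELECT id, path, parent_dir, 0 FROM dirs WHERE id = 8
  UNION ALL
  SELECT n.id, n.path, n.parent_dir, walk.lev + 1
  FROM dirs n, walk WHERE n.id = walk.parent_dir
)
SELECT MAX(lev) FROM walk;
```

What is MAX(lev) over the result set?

3

Base: id=8 (mail), parent_dir=5, lev 0.
Iteration 1: join on id=5 -> dist (id 5, parent_dir=2, lev 1).
Iteration 2: join on id=2 -> tmp (id 2, parent_dir=1, lev 2).
Iteration 3: join on id=1 -> share (id 1, parent_dir=NULL, lev 3).
Iteration 4: parent_dir is NULL; no match; recursion stops.
lev values: 0, 1, 2, 3; the maximum is 3.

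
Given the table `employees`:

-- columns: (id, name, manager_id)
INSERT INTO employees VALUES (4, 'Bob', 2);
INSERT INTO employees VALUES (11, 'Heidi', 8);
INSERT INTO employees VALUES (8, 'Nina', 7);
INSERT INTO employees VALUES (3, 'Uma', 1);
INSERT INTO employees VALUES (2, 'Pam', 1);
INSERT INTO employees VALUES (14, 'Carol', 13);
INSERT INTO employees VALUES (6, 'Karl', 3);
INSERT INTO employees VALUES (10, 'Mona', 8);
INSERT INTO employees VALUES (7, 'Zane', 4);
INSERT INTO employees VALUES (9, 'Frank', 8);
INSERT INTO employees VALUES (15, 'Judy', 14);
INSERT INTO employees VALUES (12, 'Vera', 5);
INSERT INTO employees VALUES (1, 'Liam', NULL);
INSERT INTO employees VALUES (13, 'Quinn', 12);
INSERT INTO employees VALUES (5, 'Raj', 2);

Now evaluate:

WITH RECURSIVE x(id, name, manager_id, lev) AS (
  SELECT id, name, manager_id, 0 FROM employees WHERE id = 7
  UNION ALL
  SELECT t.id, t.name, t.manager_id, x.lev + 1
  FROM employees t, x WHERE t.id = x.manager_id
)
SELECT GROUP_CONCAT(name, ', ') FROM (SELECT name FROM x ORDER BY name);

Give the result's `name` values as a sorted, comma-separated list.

Bob, Liam, Pam, Zane

Base: id=7 (Zane), manager_id=4, lev 0.
Iteration 1: join on id=4 -> Bob (id 4, manager_id=2, lev 1).
Iteration 2: join on id=2 -> Pam (id 2, manager_id=1, lev 2).
Iteration 3: join on id=1 -> Liam (id 1, manager_id=NULL, lev 3).
Iteration 4: manager_id is NULL; no match; recursion stops.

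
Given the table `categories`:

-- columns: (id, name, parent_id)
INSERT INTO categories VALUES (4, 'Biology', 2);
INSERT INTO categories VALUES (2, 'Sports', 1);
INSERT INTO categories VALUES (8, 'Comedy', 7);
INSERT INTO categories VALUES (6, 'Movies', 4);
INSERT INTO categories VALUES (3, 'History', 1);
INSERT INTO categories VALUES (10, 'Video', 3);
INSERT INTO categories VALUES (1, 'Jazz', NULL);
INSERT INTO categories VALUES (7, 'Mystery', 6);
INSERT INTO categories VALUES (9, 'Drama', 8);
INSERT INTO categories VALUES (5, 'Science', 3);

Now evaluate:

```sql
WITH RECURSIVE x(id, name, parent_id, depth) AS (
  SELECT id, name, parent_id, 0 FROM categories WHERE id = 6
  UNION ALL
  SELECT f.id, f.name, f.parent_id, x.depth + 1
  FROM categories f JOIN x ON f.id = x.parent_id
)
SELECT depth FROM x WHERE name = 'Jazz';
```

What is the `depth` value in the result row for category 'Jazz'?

3

Base: id=6 (Movies), parent_id=4, depth 0.
Iteration 1: join on id=4 -> Biology (id 4, parent_id=2, depth 1).
Iteration 2: join on id=2 -> Sports (id 2, parent_id=1, depth 2).
Iteration 3: join on id=1 -> Jazz (id 1, parent_id=NULL, depth 3).
Iteration 4: parent_id is NULL; no match; recursion stops.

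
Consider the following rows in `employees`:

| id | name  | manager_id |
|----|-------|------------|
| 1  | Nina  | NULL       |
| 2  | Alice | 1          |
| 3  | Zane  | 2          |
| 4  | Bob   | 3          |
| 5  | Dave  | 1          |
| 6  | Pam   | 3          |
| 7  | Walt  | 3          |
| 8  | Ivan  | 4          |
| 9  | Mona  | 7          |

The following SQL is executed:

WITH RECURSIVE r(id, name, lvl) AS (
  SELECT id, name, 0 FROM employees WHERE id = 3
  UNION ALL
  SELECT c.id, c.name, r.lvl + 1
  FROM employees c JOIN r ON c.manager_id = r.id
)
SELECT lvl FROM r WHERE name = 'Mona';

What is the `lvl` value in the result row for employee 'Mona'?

Base: id=3 (Zane) at lvl 0.
Iteration 1: rows with manager_id in {3} -> Bob (id 4, lvl 1), Pam (id 6, lvl 1), Walt (id 7, lvl 1).
Iteration 2: rows with manager_id in {4,6,7} -> Ivan (id 8, lvl 2), Mona (id 9, lvl 2).
Iteration 3: no rows with manager_id in {8,9}; recursion stops.

2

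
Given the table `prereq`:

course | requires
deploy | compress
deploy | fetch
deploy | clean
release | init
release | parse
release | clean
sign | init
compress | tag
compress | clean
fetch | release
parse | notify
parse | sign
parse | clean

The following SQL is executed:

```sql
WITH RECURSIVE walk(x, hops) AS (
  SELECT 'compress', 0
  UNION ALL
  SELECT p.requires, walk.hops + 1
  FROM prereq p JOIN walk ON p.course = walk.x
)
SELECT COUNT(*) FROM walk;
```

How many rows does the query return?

3

Base: (compress, hops=0).
Iteration 1: edges from {compress} -> (clean, hops=1), (tag, hops=1).
Iteration 2: no outgoing edges from {clean,tag}; recursion stops.
Total rows emitted: 3.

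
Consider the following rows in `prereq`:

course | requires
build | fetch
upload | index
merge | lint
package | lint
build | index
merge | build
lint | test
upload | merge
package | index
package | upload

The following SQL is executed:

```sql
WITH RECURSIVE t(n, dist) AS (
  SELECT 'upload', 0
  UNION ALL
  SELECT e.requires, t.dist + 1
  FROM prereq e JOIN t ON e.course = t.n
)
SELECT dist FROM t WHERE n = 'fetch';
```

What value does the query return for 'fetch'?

3

Base: (upload, dist=0).
Iteration 1: edges from {upload} -> (index, dist=1), (merge, dist=1).
Iteration 2: edges from {index,merge} -> (build, dist=2), (lint, dist=2).
Iteration 3: edges from {build,lint} -> (fetch, dist=3), (index, dist=3), (test, dist=3).
Iteration 4: no outgoing edges from {fetch,index,test}; recursion stops.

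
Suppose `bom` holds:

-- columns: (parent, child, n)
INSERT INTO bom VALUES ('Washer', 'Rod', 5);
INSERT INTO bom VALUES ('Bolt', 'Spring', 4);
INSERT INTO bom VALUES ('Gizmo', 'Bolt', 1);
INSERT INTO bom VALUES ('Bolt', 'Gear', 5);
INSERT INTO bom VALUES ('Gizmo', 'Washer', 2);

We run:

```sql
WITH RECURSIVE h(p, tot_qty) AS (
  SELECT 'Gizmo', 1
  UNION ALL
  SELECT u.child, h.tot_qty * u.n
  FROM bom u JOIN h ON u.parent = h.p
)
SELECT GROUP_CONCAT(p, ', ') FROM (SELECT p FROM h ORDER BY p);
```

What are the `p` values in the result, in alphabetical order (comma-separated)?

Base: (Gizmo, tot_qty=1).
Iteration 1: components of {Gizmo} -> Bolt = 1*1 = 1, Washer = 1*2 = 2.
Iteration 2: components of {Bolt,Washer} -> Gear = 1*5 = 5, Rod = 2*5 = 10, Spring = 1*4 = 4.
Iteration 3: no further components; recursion stops.

Bolt, Gear, Gizmo, Rod, Spring, Washer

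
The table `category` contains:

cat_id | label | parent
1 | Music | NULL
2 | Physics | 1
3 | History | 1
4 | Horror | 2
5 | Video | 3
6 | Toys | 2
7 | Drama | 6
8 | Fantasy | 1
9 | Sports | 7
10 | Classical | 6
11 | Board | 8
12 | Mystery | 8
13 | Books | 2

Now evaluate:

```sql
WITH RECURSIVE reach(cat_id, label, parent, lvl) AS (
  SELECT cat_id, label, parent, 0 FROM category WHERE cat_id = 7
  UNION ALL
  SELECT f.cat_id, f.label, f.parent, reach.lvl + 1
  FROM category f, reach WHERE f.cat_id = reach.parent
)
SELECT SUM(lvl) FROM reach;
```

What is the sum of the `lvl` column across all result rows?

Base: cat_id=7 (Drama), parent=6, lvl 0.
Iteration 1: join on cat_id=6 -> Toys (id 6, parent=2, lvl 1).
Iteration 2: join on cat_id=2 -> Physics (id 2, parent=1, lvl 2).
Iteration 3: join on cat_id=1 -> Music (id 1, parent=NULL, lvl 3).
Iteration 4: parent is NULL; no match; recursion stops.
SUM(lvl) = 0 + 1 + 2 + 3 = 6.

6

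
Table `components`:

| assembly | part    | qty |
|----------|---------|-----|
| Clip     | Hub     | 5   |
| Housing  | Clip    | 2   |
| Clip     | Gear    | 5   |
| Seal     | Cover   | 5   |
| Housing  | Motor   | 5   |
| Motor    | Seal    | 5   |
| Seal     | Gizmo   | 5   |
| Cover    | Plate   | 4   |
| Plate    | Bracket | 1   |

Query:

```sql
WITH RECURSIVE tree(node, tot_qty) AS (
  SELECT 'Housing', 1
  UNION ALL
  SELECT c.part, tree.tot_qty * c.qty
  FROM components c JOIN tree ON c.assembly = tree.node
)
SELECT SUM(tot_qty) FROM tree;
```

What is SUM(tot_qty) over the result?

Base: (Housing, tot_qty=1).
Iteration 1: components of {Housing} -> Clip = 1*2 = 2, Motor = 1*5 = 5.
Iteration 2: components of {Clip,Motor} -> Gear = 2*5 = 10, Hub = 2*5 = 10, Seal = 5*5 = 25.
Iteration 3: components of {Gear,Hub,Seal} -> Cover = 25*5 = 125, Gizmo = 25*5 = 125.
Iteration 4: components of {Cover,Gizmo} -> Plate = 125*4 = 500.
Iteration 5: components of {Plate} -> Bracket = 500*1 = 500.
Iteration 6: no further components; recursion stops.
SUM(tot_qty) = 1 + 2 + 5 + 10 + 10 + 25 + 125 + 125 + 500 + 500 = 1303.

1303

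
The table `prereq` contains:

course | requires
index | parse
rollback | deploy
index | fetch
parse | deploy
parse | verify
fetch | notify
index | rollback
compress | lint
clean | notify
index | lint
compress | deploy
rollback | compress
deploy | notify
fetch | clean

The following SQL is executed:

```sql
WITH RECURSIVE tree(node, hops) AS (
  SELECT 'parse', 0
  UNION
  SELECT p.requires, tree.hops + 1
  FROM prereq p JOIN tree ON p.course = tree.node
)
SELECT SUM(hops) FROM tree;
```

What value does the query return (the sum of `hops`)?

Base: (parse, hops=0).
Iteration 1: edges from {parse} -> (deploy, hops=1), (verify, hops=1).
Iteration 2: edges from {deploy,verify} -> (notify, hops=2).
Iteration 3: no outgoing edges from {notify}; recursion stops.
SUM(hops) = 0 + 1 + 1 + 2 = 4.

4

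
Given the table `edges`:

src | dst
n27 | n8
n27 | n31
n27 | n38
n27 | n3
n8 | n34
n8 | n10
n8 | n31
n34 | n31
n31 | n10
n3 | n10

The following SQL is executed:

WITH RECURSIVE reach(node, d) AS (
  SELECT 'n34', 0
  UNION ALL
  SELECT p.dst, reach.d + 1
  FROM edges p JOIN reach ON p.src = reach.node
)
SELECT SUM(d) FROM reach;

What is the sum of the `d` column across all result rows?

Base: (n34, d=0).
Iteration 1: edges from {n34} -> (n31, d=1).
Iteration 2: edges from {n31} -> (n10, d=2).
Iteration 3: no outgoing edges from {n10}; recursion stops.
SUM(d) = 0 + 1 + 2 = 3.

3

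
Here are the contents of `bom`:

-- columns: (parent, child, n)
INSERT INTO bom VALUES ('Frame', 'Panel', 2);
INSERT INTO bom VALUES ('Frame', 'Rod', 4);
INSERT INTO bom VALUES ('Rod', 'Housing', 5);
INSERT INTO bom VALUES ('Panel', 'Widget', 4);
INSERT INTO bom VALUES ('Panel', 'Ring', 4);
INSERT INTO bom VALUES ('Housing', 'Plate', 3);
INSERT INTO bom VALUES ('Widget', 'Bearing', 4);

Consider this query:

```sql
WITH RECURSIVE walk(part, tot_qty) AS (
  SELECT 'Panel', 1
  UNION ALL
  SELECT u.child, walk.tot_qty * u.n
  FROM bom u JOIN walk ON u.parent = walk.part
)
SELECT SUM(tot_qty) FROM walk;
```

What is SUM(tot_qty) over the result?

Base: (Panel, tot_qty=1).
Iteration 1: components of {Panel} -> Ring = 1*4 = 4, Widget = 1*4 = 4.
Iteration 2: components of {Ring,Widget} -> Bearing = 4*4 = 16.
Iteration 3: no further components; recursion stops.
SUM(tot_qty) = 1 + 4 + 4 + 16 = 25.

25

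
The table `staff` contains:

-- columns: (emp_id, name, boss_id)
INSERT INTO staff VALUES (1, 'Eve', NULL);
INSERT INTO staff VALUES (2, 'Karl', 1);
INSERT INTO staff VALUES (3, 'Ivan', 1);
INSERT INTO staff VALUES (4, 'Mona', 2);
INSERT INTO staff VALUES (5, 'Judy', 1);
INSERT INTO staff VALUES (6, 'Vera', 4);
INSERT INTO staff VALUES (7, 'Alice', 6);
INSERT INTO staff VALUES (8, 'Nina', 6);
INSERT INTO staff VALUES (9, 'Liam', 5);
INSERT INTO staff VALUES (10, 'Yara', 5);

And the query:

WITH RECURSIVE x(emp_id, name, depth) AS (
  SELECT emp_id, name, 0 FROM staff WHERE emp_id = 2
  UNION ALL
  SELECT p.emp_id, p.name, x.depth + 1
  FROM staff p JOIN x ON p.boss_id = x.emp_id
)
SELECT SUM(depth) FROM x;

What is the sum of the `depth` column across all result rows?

9

Base: emp_id=2 (Karl) at depth 0.
Iteration 1: rows with boss_id in {2} -> Mona (id 4, depth 1).
Iteration 2: rows with boss_id in {4} -> Vera (id 6, depth 2).
Iteration 3: rows with boss_id in {6} -> Alice (id 7, depth 3), Nina (id 8, depth 3).
Iteration 4: no rows with boss_id in {7,8}; recursion stops.
SUM(depth) = 0 + 1 + 2 + 3 + 3 = 9.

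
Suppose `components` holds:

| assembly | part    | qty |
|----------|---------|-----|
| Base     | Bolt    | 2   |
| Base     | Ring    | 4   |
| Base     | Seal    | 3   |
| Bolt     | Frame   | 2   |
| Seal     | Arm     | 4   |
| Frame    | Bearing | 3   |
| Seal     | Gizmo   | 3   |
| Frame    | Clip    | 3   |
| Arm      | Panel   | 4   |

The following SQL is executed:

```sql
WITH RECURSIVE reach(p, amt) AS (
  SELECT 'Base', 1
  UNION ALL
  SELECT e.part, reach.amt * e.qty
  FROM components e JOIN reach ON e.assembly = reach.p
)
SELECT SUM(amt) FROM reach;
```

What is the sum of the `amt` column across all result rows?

Base: (Base, amt=1).
Iteration 1: components of {Base} -> Bolt = 1*2 = 2, Ring = 1*4 = 4, Seal = 1*3 = 3.
Iteration 2: components of {Bolt,Ring,Seal} -> Arm = 3*4 = 12, Frame = 2*2 = 4, Gizmo = 3*3 = 9.
Iteration 3: components of {Arm,Frame,Gizmo} -> Bearing = 4*3 = 12, Clip = 4*3 = 12, Panel = 12*4 = 48.
Iteration 4: no further components; recursion stops.
SUM(amt) = 1 + 2 + 4 + 3 + 4 + 12 + 9 + 12 + 12 + 48 = 107.

107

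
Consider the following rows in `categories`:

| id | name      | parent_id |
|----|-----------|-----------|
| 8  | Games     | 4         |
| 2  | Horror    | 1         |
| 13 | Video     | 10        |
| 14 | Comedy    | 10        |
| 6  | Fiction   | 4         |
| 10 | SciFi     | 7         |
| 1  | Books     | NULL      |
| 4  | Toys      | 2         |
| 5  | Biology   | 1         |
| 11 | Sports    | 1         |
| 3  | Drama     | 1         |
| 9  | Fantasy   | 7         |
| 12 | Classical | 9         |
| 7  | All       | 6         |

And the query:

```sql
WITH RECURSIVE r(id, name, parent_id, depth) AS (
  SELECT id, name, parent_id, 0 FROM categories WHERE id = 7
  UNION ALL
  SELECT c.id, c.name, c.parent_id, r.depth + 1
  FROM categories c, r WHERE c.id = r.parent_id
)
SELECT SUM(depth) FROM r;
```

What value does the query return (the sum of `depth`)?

Base: id=7 (All), parent_id=6, depth 0.
Iteration 1: join on id=6 -> Fiction (id 6, parent_id=4, depth 1).
Iteration 2: join on id=4 -> Toys (id 4, parent_id=2, depth 2).
Iteration 3: join on id=2 -> Horror (id 2, parent_id=1, depth 3).
Iteration 4: join on id=1 -> Books (id 1, parent_id=NULL, depth 4).
Iteration 5: parent_id is NULL; no match; recursion stops.
SUM(depth) = 0 + 1 + 2 + 3 + 4 = 10.

10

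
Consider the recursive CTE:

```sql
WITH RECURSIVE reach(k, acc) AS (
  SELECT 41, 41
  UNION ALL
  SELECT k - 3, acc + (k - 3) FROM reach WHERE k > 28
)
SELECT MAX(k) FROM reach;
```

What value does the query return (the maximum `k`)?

41

Base: k=41, acc=41.
Iteration 1: 41 > 28 holds -> k = 41 - 3 = 38, acc = 41 + 38 = 79.
Iteration 2: 38 > 28 holds -> k = 38 - 3 = 35, acc = 79 + 35 = 114.
Iteration 3: 35 > 28 holds -> k = 35 - 3 = 32, acc = 114 + 32 = 146.
Iteration 4: 32 > 28 holds -> k = 32 - 3 = 29, acc = 146 + 29 = 175.
Iteration 5: 29 > 28 holds -> k = 29 - 3 = 26, acc = 175 + 26 = 201.
Iteration 6: 26 > 28 fails; recursion stops.
k values: 41, 38, 35, 32, 29, 26; the maximum is 41.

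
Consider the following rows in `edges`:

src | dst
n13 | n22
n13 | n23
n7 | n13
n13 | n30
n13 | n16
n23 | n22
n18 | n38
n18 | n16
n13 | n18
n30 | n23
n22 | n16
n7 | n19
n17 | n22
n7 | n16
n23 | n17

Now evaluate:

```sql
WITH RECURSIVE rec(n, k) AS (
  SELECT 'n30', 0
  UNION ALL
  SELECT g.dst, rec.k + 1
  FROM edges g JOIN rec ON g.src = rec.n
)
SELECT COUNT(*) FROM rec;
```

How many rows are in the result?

Base: (n30, k=0).
Iteration 1: edges from {n30} -> (n23, k=1).
Iteration 2: edges from {n23} -> (n17, k=2), (n22, k=2).
Iteration 3: edges from {n17,n22} -> (n16, k=3), (n22, k=3).
Iteration 4: edges from {n16,n22} -> (n16, k=4).
Iteration 5: no outgoing edges from {n16}; recursion stops.
Total rows emitted: 7.

7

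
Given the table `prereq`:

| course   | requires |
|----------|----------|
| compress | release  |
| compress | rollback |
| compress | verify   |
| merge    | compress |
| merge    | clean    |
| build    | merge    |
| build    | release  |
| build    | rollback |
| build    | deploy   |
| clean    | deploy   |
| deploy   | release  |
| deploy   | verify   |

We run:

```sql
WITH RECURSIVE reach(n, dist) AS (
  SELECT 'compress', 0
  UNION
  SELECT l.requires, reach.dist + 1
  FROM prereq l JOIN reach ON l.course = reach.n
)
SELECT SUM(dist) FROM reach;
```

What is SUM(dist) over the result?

3

Base: (compress, dist=0).
Iteration 1: edges from {compress} -> (release, dist=1), (rollback, dist=1), (verify, dist=1).
Iteration 2: no outgoing edges from {release,rollback,verify}; recursion stops.
SUM(dist) = 0 + 1 + 1 + 1 = 3.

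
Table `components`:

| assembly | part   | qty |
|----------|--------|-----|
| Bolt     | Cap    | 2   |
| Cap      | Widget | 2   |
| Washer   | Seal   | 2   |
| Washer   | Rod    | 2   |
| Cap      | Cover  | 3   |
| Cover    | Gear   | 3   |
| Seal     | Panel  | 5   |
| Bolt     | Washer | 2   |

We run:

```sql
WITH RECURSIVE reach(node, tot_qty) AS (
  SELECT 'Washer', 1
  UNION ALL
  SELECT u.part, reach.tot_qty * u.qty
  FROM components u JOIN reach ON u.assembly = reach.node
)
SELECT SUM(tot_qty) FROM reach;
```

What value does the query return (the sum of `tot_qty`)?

Base: (Washer, tot_qty=1).
Iteration 1: components of {Washer} -> Rod = 1*2 = 2, Seal = 1*2 = 2.
Iteration 2: components of {Rod,Seal} -> Panel = 2*5 = 10.
Iteration 3: no further components; recursion stops.
SUM(tot_qty) = 1 + 2 + 2 + 10 = 15.

15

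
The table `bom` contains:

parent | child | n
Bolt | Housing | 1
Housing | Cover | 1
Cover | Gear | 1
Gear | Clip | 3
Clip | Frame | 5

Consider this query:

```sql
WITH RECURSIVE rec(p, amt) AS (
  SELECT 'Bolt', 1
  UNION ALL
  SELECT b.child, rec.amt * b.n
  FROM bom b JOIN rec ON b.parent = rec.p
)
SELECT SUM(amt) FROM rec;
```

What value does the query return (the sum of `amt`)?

Base: (Bolt, amt=1).
Iteration 1: components of {Bolt} -> Housing = 1*1 = 1.
Iteration 2: components of {Housing} -> Cover = 1*1 = 1.
Iteration 3: components of {Cover} -> Gear = 1*1 = 1.
Iteration 4: components of {Gear} -> Clip = 1*3 = 3.
Iteration 5: components of {Clip} -> Frame = 3*5 = 15.
Iteration 6: no further components; recursion stops.
SUM(amt) = 1 + 1 + 1 + 1 + 3 + 15 = 22.

22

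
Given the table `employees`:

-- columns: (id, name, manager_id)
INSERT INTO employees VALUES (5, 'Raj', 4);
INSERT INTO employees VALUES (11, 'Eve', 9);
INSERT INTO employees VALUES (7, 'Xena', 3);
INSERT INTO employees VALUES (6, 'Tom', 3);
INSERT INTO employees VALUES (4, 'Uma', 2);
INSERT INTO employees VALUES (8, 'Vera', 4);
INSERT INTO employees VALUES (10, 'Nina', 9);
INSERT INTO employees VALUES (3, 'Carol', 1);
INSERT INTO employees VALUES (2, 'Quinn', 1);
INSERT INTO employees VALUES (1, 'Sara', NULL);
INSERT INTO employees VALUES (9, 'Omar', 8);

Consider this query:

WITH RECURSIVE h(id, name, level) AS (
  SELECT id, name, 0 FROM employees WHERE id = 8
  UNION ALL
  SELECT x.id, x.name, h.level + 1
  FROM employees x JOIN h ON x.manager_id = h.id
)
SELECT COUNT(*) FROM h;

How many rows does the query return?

4

Base: id=8 (Vera) at level 0.
Iteration 1: rows with manager_id in {8} -> Omar (id 9, level 1).
Iteration 2: rows with manager_id in {9} -> Nina (id 10, level 2), Eve (id 11, level 2).
Iteration 3: no rows with manager_id in {10,11}; recursion stops.
Total rows emitted: 4.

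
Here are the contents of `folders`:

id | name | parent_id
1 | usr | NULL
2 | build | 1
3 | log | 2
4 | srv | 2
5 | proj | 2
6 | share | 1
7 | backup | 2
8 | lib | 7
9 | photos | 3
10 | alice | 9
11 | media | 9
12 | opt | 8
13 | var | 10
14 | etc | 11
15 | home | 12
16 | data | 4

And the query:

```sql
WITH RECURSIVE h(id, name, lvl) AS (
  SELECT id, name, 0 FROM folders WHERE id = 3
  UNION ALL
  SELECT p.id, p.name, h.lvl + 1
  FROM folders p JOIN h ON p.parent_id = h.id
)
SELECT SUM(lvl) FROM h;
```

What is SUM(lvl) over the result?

Base: id=3 (log) at lvl 0.
Iteration 1: rows with parent_id in {3} -> photos (id 9, lvl 1).
Iteration 2: rows with parent_id in {9} -> alice (id 10, lvl 2), media (id 11, lvl 2).
Iteration 3: rows with parent_id in {10,11} -> var (id 13, lvl 3), etc (id 14, lvl 3).
Iteration 4: no rows with parent_id in {13,14}; recursion stops.
SUM(lvl) = 0 + 1 + 2 + 2 + 3 + 3 = 11.

11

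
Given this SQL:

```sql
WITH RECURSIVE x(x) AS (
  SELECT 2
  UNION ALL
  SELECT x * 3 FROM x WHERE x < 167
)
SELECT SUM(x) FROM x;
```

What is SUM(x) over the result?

728

Base: x=2.
Iteration 1: 2 < 167 holds -> x = 2 * 3 = 6.
Iteration 2: 6 < 167 holds -> x = 6 * 3 = 18.
Iteration 3: 18 < 167 holds -> x = 18 * 3 = 54.
Iteration 4: 54 < 167 holds -> x = 54 * 3 = 162.
Iteration 5: 162 < 167 holds -> x = 162 * 3 = 486.
Iteration 6: 486 < 167 fails; recursion stops.
SUM(x) = 2 + 6 + 18 + 54 + 162 + 486 = 728.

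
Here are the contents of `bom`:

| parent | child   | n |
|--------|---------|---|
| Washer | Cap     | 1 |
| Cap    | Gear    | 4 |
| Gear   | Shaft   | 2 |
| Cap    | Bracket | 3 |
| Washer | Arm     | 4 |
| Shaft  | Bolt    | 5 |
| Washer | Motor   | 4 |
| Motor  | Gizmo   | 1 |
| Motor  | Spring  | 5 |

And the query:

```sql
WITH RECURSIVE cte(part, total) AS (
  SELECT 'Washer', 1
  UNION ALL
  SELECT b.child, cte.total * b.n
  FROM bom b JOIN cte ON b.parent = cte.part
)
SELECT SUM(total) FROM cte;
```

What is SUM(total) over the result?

89

Base: (Washer, total=1).
Iteration 1: components of {Washer} -> Arm = 1*4 = 4, Cap = 1*1 = 1, Motor = 1*4 = 4.
Iteration 2: components of {Arm,Cap,Motor} -> Bracket = 1*3 = 3, Gear = 1*4 = 4, Gizmo = 4*1 = 4, Spring = 4*5 = 20.
Iteration 3: components of {Bracket,Gear,Gizmo,Spring} -> Shaft = 4*2 = 8.
Iteration 4: components of {Shaft} -> Bolt = 8*5 = 40.
Iteration 5: no further components; recursion stops.
SUM(total) = 1 + 1 + 4 + 4 + 4 + 3 + 4 + 20 + 8 + 40 = 89.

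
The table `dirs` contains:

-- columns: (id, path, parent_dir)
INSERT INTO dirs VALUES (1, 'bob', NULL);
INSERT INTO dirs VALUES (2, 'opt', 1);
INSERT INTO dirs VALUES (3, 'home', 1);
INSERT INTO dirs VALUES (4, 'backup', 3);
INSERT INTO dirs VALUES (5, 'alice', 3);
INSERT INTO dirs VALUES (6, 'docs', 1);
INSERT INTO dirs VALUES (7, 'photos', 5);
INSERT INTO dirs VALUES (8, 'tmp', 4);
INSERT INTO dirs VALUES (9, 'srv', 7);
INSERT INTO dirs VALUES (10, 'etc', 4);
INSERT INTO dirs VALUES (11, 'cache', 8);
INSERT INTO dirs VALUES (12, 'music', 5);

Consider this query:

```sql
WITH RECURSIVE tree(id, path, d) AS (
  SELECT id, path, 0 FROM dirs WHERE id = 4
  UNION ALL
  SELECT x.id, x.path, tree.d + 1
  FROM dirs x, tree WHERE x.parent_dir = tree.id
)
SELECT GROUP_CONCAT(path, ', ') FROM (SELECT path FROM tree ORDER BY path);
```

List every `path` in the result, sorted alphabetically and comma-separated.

backup, cache, etc, tmp

Base: id=4 (backup) at d 0.
Iteration 1: rows with parent_dir in {4} -> tmp (id 8, d 1), etc (id 10, d 1).
Iteration 2: rows with parent_dir in {8,10} -> cache (id 11, d 2).
Iteration 3: no rows with parent_dir in {11}; recursion stops.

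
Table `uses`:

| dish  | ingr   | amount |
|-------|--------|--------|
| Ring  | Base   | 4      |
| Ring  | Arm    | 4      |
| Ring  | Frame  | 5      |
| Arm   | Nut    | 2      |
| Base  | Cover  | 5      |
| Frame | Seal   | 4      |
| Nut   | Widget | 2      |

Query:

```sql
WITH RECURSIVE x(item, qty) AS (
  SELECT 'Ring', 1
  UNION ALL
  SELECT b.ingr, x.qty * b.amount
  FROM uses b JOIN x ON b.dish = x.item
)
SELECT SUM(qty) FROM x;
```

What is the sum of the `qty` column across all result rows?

78

Base: (Ring, qty=1).
Iteration 1: components of {Ring} -> Arm = 1*4 = 4, Base = 1*4 = 4, Frame = 1*5 = 5.
Iteration 2: components of {Arm,Base,Frame} -> Cover = 4*5 = 20, Nut = 4*2 = 8, Seal = 5*4 = 20.
Iteration 3: components of {Cover,Nut,Seal} -> Widget = 8*2 = 16.
Iteration 4: no further components; recursion stops.
SUM(qty) = 1 + 4 + 4 + 5 + 20 + 8 + 20 + 16 = 78.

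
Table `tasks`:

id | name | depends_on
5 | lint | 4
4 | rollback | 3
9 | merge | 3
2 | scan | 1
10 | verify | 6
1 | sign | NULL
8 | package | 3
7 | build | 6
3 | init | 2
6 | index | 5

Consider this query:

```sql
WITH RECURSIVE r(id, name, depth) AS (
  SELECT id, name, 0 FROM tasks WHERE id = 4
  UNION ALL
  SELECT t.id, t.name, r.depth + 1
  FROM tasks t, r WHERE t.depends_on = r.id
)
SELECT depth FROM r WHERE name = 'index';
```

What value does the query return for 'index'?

2

Base: id=4 (rollback) at depth 0.
Iteration 1: rows with depends_on in {4} -> lint (id 5, depth 1).
Iteration 2: rows with depends_on in {5} -> index (id 6, depth 2).
Iteration 3: rows with depends_on in {6} -> build (id 7, depth 3), verify (id 10, depth 3).
Iteration 4: no rows with depends_on in {7,10}; recursion stops.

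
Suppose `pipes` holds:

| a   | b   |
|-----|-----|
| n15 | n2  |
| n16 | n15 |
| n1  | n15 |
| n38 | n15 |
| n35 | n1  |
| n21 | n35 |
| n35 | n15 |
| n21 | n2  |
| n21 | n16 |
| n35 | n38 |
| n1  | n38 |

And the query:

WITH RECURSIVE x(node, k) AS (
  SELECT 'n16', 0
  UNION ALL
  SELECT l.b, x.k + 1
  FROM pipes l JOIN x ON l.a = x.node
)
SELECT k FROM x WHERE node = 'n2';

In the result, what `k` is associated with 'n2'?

Base: (n16, k=0).
Iteration 1: edges from {n16} -> (n15, k=1).
Iteration 2: edges from {n15} -> (n2, k=2).
Iteration 3: no outgoing edges from {n2}; recursion stops.

2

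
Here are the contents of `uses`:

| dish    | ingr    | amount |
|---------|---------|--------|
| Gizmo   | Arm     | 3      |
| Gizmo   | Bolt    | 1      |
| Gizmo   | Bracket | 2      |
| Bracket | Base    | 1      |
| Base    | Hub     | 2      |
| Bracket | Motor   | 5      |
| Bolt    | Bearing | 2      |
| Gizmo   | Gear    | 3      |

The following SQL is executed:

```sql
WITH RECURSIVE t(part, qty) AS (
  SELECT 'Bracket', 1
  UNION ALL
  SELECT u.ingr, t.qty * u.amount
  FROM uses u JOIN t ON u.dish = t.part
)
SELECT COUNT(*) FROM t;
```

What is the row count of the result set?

4

Base: (Bracket, qty=1).
Iteration 1: components of {Bracket} -> Base = 1*1 = 1, Motor = 1*5 = 5.
Iteration 2: components of {Base,Motor} -> Hub = 1*2 = 2.
Iteration 3: no further components; recursion stops.
Total rows emitted: 4.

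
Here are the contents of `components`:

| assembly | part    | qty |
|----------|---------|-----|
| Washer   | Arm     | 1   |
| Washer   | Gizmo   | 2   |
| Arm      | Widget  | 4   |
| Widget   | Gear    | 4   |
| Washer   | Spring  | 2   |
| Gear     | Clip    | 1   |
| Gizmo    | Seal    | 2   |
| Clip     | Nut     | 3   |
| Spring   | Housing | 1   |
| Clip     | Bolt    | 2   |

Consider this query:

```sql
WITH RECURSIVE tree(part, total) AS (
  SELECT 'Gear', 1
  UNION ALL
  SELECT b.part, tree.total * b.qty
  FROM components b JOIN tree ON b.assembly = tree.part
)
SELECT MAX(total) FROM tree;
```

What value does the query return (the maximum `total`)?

Base: (Gear, total=1).
Iteration 1: components of {Gear} -> Clip = 1*1 = 1.
Iteration 2: components of {Clip} -> Bolt = 1*2 = 2, Nut = 1*3 = 3.
Iteration 3: no further components; recursion stops.
total values: 1, 1, 3, 2; the maximum is 3.

3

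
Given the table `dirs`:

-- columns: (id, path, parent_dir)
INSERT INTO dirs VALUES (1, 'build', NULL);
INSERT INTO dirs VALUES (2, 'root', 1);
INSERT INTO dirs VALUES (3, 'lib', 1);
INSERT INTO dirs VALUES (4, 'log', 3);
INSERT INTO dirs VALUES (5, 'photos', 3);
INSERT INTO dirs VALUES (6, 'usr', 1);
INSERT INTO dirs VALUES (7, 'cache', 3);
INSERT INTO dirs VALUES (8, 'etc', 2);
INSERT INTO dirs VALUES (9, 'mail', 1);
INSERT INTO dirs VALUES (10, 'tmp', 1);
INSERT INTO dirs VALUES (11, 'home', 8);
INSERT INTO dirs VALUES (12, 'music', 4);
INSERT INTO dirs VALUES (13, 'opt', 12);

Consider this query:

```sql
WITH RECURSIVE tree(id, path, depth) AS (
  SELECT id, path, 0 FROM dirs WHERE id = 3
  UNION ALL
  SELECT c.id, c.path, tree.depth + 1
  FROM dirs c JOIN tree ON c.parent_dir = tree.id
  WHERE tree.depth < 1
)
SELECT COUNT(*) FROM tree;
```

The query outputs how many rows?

4

Base: id=3 (lib) at depth 0.
Iteration 1: rows with parent_dir in {3} -> log (id 4, depth 1), photos (id 5, depth 1), cache (id 7, depth 1).
Iteration 2: depth < 1 fails for all current rows; recursion stops.
Total rows emitted: 4.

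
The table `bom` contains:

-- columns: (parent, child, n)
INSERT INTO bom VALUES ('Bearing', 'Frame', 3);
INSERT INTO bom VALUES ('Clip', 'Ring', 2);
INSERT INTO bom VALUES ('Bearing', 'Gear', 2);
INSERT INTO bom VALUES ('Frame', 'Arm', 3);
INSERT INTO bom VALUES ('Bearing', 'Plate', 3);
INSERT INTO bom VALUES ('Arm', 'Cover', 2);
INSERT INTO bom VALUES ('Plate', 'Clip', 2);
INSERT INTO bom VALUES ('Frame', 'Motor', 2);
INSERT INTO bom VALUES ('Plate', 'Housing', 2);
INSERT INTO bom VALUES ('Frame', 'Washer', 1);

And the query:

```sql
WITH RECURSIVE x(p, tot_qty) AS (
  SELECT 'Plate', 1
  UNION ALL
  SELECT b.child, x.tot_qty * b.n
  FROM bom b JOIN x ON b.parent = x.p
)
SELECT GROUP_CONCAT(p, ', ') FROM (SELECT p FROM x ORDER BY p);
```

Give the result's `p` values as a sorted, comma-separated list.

Clip, Housing, Plate, Ring

Base: (Plate, tot_qty=1).
Iteration 1: components of {Plate} -> Clip = 1*2 = 2, Housing = 1*2 = 2.
Iteration 2: components of {Clip,Housing} -> Ring = 2*2 = 4.
Iteration 3: no further components; recursion stops.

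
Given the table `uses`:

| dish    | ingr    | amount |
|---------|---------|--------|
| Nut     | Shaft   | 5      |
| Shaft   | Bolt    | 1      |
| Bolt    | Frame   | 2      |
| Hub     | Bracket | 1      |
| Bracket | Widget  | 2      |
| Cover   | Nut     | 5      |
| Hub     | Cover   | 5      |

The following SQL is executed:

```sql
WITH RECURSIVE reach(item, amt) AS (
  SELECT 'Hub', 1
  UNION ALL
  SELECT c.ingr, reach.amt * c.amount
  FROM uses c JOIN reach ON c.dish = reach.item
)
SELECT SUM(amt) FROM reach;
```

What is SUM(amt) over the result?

Base: (Hub, amt=1).
Iteration 1: components of {Hub} -> Bracket = 1*1 = 1, Cover = 1*5 = 5.
Iteration 2: components of {Bracket,Cover} -> Nut = 5*5 = 25, Widget = 1*2 = 2.
Iteration 3: components of {Nut,Widget} -> Shaft = 25*5 = 125.
Iteration 4: components of {Shaft} -> Bolt = 125*1 = 125.
Iteration 5: components of {Bolt} -> Frame = 125*2 = 250.
Iteration 6: no further components; recursion stops.
SUM(amt) = 1 + 5 + 1 + 25 + 2 + 125 + 125 + 250 = 534.

534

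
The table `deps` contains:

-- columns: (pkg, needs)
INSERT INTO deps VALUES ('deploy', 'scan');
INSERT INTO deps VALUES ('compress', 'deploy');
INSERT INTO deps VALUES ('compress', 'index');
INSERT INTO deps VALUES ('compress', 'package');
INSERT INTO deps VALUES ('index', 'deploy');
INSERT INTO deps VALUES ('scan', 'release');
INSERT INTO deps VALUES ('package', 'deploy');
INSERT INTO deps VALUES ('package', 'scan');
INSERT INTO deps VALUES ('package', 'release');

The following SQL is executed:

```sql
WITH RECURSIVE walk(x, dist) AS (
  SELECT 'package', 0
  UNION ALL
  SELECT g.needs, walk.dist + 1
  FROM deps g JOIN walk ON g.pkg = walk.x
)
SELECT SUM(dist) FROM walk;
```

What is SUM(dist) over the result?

10

Base: (package, dist=0).
Iteration 1: edges from {package} -> (deploy, dist=1), (release, dist=1), (scan, dist=1).
Iteration 2: edges from {deploy,release,scan} -> (release, dist=2), (scan, dist=2).
Iteration 3: edges from {release,scan} -> (release, dist=3).
Iteration 4: no outgoing edges from {release}; recursion stops.
SUM(dist) = 0 + 1 + 1 + 1 + 2 + 2 + 3 = 10.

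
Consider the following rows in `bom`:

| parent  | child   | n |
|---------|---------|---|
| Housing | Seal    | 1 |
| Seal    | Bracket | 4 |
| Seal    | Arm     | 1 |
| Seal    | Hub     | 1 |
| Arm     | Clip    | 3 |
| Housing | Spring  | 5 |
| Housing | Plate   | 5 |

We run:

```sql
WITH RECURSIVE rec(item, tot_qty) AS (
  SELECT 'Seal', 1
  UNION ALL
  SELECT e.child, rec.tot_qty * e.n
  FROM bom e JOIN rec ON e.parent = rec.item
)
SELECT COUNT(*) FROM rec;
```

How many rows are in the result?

Base: (Seal, tot_qty=1).
Iteration 1: components of {Seal} -> Arm = 1*1 = 1, Bracket = 1*4 = 4, Hub = 1*1 = 1.
Iteration 2: components of {Arm,Bracket,Hub} -> Clip = 1*3 = 3.
Iteration 3: no further components; recursion stops.
Total rows emitted: 5.

5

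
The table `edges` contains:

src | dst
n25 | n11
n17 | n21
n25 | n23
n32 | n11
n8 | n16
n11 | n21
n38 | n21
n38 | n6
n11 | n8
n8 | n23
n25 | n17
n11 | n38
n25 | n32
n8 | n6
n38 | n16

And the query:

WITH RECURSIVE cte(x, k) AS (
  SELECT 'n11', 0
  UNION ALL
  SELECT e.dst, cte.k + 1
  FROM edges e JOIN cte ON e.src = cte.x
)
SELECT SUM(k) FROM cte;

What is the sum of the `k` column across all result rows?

Base: (n11, k=0).
Iteration 1: edges from {n11} -> (n21, k=1), (n38, k=1), (n8, k=1).
Iteration 2: edges from {n21,n38,n8} -> (n16, k=2) x2, (n21, k=2), (n23, k=2), (n6, k=2) x2. [UNION ALL keeps all 6 new rows, including repeats]
Iteration 3: no outgoing edges from {n16,n21,n23,n6}; recursion stops.
SUM(k) = 0 + 1 + 1 + 1 + 2 + 2 + 2 + 2 + 2 + 2 = 15.

15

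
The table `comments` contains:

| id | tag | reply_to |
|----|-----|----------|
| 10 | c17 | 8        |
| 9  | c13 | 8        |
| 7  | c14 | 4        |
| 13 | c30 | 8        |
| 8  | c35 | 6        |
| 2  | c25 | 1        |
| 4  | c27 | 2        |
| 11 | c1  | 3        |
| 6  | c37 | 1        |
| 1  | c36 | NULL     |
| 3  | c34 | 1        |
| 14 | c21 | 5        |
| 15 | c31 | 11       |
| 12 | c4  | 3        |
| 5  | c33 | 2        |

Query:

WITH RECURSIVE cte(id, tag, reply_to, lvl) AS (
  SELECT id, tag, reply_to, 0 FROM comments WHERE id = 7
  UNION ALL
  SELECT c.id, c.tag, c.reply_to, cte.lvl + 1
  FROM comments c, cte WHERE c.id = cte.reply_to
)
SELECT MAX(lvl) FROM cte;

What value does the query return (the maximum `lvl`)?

Base: id=7 (c14), reply_to=4, lvl 0.
Iteration 1: join on id=4 -> c27 (id 4, reply_to=2, lvl 1).
Iteration 2: join on id=2 -> c25 (id 2, reply_to=1, lvl 2).
Iteration 3: join on id=1 -> c36 (id 1, reply_to=NULL, lvl 3).
Iteration 4: reply_to is NULL; no match; recursion stops.
lvl values: 0, 1, 2, 3; the maximum is 3.

3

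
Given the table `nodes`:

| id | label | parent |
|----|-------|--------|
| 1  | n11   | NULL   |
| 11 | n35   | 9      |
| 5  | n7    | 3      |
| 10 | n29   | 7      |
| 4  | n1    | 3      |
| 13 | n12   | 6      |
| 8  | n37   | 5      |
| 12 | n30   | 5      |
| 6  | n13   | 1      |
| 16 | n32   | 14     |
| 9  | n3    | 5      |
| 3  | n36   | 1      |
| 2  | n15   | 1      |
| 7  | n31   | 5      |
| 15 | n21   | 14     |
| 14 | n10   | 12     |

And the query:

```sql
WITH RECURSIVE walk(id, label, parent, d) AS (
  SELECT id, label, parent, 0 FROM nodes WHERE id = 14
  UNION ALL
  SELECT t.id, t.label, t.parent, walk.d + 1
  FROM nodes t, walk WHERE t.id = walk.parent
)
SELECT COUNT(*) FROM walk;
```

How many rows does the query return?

Base: id=14 (n10), parent=12, d 0.
Iteration 1: join on id=12 -> n30 (id 12, parent=5, d 1).
Iteration 2: join on id=5 -> n7 (id 5, parent=3, d 2).
Iteration 3: join on id=3 -> n36 (id 3, parent=1, d 3).
Iteration 4: join on id=1 -> n11 (id 1, parent=NULL, d 4).
Iteration 5: parent is NULL; no match; recursion stops.
Total rows emitted: 5.

5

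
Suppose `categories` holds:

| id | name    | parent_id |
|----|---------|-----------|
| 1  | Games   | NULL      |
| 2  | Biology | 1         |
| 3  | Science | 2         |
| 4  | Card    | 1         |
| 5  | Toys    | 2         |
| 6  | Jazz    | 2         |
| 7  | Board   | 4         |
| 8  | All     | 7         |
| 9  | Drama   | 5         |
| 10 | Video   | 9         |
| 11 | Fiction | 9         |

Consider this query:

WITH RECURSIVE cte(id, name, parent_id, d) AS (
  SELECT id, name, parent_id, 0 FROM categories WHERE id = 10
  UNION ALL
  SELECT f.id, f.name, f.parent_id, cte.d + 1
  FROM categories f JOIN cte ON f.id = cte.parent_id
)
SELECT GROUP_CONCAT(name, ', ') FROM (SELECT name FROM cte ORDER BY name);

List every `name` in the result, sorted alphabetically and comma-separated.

Base: id=10 (Video), parent_id=9, d 0.
Iteration 1: join on id=9 -> Drama (id 9, parent_id=5, d 1).
Iteration 2: join on id=5 -> Toys (id 5, parent_id=2, d 2).
Iteration 3: join on id=2 -> Biology (id 2, parent_id=1, d 3).
Iteration 4: join on id=1 -> Games (id 1, parent_id=NULL, d 4).
Iteration 5: parent_id is NULL; no match; recursion stops.

Biology, Drama, Games, Toys, Video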